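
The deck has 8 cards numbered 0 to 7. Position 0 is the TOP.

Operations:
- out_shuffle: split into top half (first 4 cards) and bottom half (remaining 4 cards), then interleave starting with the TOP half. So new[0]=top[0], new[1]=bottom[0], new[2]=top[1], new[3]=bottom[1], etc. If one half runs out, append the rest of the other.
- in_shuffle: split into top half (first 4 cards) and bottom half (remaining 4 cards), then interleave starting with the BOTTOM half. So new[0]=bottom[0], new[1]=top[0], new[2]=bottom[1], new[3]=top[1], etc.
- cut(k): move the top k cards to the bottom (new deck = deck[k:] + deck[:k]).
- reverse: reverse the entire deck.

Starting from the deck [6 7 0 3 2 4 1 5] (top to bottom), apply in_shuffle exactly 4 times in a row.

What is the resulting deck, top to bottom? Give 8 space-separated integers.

Answer: 3 5 0 1 7 4 6 2

Derivation:
After op 1 (in_shuffle): [2 6 4 7 1 0 5 3]
After op 2 (in_shuffle): [1 2 0 6 5 4 3 7]
After op 3 (in_shuffle): [5 1 4 2 3 0 7 6]
After op 4 (in_shuffle): [3 5 0 1 7 4 6 2]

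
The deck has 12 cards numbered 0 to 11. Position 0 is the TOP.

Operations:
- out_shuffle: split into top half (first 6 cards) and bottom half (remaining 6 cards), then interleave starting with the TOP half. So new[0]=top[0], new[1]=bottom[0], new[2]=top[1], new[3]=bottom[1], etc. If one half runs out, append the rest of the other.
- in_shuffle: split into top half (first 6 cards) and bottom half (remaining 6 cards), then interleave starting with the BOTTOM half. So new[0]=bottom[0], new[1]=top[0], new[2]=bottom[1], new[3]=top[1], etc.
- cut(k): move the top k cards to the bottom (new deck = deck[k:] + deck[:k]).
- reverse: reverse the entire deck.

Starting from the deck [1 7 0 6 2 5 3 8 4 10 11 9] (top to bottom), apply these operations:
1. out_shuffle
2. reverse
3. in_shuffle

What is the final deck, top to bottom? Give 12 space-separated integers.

Answer: 4 9 0 5 8 11 7 2 3 10 1 6

Derivation:
After op 1 (out_shuffle): [1 3 7 8 0 4 6 10 2 11 5 9]
After op 2 (reverse): [9 5 11 2 10 6 4 0 8 7 3 1]
After op 3 (in_shuffle): [4 9 0 5 8 11 7 2 3 10 1 6]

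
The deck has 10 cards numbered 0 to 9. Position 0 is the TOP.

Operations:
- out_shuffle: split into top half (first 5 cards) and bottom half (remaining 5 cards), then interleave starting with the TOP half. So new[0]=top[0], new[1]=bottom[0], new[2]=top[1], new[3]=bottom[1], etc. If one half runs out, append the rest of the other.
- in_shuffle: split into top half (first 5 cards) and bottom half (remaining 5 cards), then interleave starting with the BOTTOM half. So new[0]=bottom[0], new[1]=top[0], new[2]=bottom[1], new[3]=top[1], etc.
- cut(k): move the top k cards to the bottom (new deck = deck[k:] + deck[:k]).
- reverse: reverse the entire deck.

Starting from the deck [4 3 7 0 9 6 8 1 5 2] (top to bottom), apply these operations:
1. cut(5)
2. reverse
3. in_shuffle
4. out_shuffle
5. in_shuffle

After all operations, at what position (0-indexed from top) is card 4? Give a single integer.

Answer: 8

Derivation:
After op 1 (cut(5)): [6 8 1 5 2 4 3 7 0 9]
After op 2 (reverse): [9 0 7 3 4 2 5 1 8 6]
After op 3 (in_shuffle): [2 9 5 0 1 7 8 3 6 4]
After op 4 (out_shuffle): [2 7 9 8 5 3 0 6 1 4]
After op 5 (in_shuffle): [3 2 0 7 6 9 1 8 4 5]
Card 4 is at position 8.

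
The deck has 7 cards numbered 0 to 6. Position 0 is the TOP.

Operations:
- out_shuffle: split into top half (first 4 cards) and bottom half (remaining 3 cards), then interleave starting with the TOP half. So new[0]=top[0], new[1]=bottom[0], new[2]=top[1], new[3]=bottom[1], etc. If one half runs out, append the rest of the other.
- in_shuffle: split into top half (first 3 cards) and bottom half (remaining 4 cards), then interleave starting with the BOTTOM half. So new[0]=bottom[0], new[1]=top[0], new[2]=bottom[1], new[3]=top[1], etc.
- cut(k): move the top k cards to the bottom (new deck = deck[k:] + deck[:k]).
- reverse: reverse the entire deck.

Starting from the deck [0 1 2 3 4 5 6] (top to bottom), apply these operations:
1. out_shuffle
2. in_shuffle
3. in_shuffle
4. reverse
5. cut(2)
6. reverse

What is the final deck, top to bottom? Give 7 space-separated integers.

Answer: 2 3 4 5 6 0 1

Derivation:
After op 1 (out_shuffle): [0 4 1 5 2 6 3]
After op 2 (in_shuffle): [5 0 2 4 6 1 3]
After op 3 (in_shuffle): [4 5 6 0 1 2 3]
After op 4 (reverse): [3 2 1 0 6 5 4]
After op 5 (cut(2)): [1 0 6 5 4 3 2]
After op 6 (reverse): [2 3 4 5 6 0 1]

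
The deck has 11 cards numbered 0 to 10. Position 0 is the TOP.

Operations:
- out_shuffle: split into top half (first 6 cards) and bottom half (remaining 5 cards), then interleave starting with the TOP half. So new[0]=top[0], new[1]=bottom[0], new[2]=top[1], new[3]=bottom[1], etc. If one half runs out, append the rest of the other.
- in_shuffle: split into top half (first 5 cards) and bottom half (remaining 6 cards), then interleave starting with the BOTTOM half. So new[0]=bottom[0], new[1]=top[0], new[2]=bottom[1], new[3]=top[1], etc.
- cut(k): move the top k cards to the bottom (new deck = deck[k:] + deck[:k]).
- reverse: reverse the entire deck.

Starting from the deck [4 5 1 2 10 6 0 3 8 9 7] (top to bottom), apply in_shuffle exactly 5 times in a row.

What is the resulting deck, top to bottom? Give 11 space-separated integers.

Answer: 9 8 3 0 6 10 2 1 5 4 7

Derivation:
After op 1 (in_shuffle): [6 4 0 5 3 1 8 2 9 10 7]
After op 2 (in_shuffle): [1 6 8 4 2 0 9 5 10 3 7]
After op 3 (in_shuffle): [0 1 9 6 5 8 10 4 3 2 7]
After op 4 (in_shuffle): [8 0 10 1 4 9 3 6 2 5 7]
After op 5 (in_shuffle): [9 8 3 0 6 10 2 1 5 4 7]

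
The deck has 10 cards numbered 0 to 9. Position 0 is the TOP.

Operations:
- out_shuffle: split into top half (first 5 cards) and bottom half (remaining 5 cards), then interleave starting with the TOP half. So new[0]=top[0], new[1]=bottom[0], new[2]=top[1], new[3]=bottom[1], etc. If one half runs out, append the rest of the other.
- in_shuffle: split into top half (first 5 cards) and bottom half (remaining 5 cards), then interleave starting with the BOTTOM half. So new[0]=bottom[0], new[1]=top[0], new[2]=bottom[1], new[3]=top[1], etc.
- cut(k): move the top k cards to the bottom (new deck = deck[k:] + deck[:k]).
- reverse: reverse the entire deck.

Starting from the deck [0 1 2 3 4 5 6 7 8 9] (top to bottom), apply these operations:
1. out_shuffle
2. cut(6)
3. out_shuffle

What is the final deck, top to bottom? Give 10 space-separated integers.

After op 1 (out_shuffle): [0 5 1 6 2 7 3 8 4 9]
After op 2 (cut(6)): [3 8 4 9 0 5 1 6 2 7]
After op 3 (out_shuffle): [3 5 8 1 4 6 9 2 0 7]

Answer: 3 5 8 1 4 6 9 2 0 7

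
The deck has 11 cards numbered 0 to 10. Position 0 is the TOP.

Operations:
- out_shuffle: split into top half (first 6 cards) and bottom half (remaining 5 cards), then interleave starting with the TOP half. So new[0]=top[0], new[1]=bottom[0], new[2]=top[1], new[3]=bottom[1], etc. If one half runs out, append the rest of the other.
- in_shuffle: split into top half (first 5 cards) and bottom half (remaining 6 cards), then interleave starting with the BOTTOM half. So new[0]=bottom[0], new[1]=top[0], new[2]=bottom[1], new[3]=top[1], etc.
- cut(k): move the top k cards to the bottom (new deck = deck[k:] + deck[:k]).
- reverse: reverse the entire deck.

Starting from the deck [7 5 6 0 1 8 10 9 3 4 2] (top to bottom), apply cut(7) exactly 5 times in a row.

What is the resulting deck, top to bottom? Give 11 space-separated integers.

After op 1 (cut(7)): [9 3 4 2 7 5 6 0 1 8 10]
After op 2 (cut(7)): [0 1 8 10 9 3 4 2 7 5 6]
After op 3 (cut(7)): [2 7 5 6 0 1 8 10 9 3 4]
After op 4 (cut(7)): [10 9 3 4 2 7 5 6 0 1 8]
After op 5 (cut(7)): [6 0 1 8 10 9 3 4 2 7 5]

Answer: 6 0 1 8 10 9 3 4 2 7 5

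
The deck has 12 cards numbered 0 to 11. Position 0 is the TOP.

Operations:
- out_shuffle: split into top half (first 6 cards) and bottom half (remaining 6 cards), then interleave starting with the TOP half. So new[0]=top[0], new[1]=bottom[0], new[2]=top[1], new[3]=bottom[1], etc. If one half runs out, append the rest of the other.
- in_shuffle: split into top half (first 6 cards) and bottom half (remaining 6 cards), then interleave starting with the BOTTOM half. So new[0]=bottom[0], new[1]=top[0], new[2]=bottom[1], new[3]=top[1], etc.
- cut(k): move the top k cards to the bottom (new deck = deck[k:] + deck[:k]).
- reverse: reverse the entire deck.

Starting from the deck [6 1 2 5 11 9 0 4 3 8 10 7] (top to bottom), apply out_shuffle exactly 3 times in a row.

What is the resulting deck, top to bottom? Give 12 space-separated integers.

Answer: 6 4 5 10 0 2 8 9 1 3 11 7

Derivation:
After op 1 (out_shuffle): [6 0 1 4 2 3 5 8 11 10 9 7]
After op 2 (out_shuffle): [6 5 0 8 1 11 4 10 2 9 3 7]
After op 3 (out_shuffle): [6 4 5 10 0 2 8 9 1 3 11 7]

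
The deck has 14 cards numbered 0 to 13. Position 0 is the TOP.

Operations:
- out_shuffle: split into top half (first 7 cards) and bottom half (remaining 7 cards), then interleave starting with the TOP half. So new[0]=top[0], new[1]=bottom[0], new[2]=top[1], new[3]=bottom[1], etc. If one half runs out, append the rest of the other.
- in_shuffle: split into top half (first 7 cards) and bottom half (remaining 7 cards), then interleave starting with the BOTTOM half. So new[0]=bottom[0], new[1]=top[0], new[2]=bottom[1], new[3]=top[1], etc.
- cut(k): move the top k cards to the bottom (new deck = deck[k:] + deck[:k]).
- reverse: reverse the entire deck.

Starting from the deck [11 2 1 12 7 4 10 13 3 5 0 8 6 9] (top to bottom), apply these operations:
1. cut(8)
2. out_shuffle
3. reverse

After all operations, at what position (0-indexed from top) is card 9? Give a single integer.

After op 1 (cut(8)): [3 5 0 8 6 9 11 2 1 12 7 4 10 13]
After op 2 (out_shuffle): [3 2 5 1 0 12 8 7 6 4 9 10 11 13]
After op 3 (reverse): [13 11 10 9 4 6 7 8 12 0 1 5 2 3]
Card 9 is at position 3.

Answer: 3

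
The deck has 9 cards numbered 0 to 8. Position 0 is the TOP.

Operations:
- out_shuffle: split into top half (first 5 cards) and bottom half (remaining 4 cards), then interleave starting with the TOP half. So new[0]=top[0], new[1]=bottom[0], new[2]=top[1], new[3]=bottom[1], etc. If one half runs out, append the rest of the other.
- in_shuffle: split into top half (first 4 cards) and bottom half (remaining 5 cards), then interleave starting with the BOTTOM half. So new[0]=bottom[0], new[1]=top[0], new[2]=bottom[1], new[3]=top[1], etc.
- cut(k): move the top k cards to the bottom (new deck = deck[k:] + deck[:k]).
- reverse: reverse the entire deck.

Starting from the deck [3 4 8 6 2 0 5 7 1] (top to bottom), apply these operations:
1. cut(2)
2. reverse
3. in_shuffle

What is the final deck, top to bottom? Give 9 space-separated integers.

Answer: 5 4 0 3 2 1 6 7 8

Derivation:
After op 1 (cut(2)): [8 6 2 0 5 7 1 3 4]
After op 2 (reverse): [4 3 1 7 5 0 2 6 8]
After op 3 (in_shuffle): [5 4 0 3 2 1 6 7 8]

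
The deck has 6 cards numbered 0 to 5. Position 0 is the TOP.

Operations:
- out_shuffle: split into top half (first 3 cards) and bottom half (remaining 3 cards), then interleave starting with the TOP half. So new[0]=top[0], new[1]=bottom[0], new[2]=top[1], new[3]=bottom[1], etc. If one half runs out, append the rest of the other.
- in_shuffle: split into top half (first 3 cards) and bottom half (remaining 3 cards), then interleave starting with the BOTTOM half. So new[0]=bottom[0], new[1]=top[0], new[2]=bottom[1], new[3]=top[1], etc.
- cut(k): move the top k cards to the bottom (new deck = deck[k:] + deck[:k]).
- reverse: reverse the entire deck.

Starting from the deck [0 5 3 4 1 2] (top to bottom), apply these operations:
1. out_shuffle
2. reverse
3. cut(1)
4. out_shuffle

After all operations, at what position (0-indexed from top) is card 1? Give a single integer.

Answer: 2

Derivation:
After op 1 (out_shuffle): [0 4 5 1 3 2]
After op 2 (reverse): [2 3 1 5 4 0]
After op 3 (cut(1)): [3 1 5 4 0 2]
After op 4 (out_shuffle): [3 4 1 0 5 2]
Card 1 is at position 2.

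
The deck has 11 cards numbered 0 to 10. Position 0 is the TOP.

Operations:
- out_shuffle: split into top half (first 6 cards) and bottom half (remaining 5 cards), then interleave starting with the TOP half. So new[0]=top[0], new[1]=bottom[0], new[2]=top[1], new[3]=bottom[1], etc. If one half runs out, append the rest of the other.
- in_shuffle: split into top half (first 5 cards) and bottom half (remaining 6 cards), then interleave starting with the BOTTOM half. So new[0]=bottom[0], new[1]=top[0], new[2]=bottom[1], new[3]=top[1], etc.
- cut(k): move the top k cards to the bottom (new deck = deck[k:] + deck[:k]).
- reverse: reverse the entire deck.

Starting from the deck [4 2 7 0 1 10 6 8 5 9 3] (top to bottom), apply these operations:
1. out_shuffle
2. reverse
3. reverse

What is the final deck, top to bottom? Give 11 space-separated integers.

Answer: 4 6 2 8 7 5 0 9 1 3 10

Derivation:
After op 1 (out_shuffle): [4 6 2 8 7 5 0 9 1 3 10]
After op 2 (reverse): [10 3 1 9 0 5 7 8 2 6 4]
After op 3 (reverse): [4 6 2 8 7 5 0 9 1 3 10]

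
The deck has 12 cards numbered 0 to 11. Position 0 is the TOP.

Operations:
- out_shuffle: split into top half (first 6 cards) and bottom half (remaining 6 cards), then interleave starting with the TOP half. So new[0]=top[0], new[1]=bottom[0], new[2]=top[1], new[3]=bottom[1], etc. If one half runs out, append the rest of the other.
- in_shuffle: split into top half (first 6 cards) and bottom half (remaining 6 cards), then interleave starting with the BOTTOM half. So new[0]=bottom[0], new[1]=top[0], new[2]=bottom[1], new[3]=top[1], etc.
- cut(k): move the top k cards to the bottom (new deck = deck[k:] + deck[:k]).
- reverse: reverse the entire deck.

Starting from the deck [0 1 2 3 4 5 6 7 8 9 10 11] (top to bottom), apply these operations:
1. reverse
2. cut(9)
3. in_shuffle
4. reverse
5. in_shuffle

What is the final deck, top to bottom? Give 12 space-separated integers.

After op 1 (reverse): [11 10 9 8 7 6 5 4 3 2 1 0]
After op 2 (cut(9)): [2 1 0 11 10 9 8 7 6 5 4 3]
After op 3 (in_shuffle): [8 2 7 1 6 0 5 11 4 10 3 9]
After op 4 (reverse): [9 3 10 4 11 5 0 6 1 7 2 8]
After op 5 (in_shuffle): [0 9 6 3 1 10 7 4 2 11 8 5]

Answer: 0 9 6 3 1 10 7 4 2 11 8 5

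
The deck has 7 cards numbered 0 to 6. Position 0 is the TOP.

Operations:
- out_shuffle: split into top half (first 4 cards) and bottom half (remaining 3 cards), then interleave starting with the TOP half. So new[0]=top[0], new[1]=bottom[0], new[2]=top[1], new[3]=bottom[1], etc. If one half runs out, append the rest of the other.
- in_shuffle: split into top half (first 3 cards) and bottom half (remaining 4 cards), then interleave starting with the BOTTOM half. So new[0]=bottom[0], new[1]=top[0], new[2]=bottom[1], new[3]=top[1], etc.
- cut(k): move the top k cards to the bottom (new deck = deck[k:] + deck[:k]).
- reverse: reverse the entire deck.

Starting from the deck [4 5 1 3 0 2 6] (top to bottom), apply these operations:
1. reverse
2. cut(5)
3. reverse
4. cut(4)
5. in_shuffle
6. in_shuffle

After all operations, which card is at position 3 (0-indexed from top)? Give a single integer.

Answer: 6

Derivation:
After op 1 (reverse): [6 2 0 3 1 5 4]
After op 2 (cut(5)): [5 4 6 2 0 3 1]
After op 3 (reverse): [1 3 0 2 6 4 5]
After op 4 (cut(4)): [6 4 5 1 3 0 2]
After op 5 (in_shuffle): [1 6 3 4 0 5 2]
After op 6 (in_shuffle): [4 1 0 6 5 3 2]
Position 3: card 6.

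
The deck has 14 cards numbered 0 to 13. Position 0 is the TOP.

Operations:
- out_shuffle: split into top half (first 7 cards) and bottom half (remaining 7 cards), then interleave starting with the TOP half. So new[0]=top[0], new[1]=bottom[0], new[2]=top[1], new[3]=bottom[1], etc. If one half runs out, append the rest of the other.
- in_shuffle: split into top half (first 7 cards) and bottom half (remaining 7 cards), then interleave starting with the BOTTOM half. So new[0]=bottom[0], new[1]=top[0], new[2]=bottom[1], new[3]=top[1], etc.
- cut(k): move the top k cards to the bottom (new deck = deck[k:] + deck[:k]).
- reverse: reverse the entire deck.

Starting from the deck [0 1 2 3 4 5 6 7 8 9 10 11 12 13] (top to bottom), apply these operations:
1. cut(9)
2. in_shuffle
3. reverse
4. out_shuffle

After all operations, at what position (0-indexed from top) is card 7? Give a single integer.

Answer: 6

Derivation:
After op 1 (cut(9)): [9 10 11 12 13 0 1 2 3 4 5 6 7 8]
After op 2 (in_shuffle): [2 9 3 10 4 11 5 12 6 13 7 0 8 1]
After op 3 (reverse): [1 8 0 7 13 6 12 5 11 4 10 3 9 2]
After op 4 (out_shuffle): [1 5 8 11 0 4 7 10 13 3 6 9 12 2]
Card 7 is at position 6.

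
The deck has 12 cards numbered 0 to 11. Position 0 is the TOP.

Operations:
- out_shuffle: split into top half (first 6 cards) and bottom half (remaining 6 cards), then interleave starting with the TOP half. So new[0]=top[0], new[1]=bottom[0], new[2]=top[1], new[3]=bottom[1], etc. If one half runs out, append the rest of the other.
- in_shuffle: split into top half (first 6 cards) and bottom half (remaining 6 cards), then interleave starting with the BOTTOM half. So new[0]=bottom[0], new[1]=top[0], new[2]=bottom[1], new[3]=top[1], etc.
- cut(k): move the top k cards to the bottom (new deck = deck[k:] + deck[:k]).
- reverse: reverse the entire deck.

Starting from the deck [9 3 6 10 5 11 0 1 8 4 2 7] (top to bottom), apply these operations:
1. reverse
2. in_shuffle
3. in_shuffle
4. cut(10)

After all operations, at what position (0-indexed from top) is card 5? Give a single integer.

Answer: 7

Derivation:
After op 1 (reverse): [7 2 4 8 1 0 11 5 10 6 3 9]
After op 2 (in_shuffle): [11 7 5 2 10 4 6 8 3 1 9 0]
After op 3 (in_shuffle): [6 11 8 7 3 5 1 2 9 10 0 4]
After op 4 (cut(10)): [0 4 6 11 8 7 3 5 1 2 9 10]
Card 5 is at position 7.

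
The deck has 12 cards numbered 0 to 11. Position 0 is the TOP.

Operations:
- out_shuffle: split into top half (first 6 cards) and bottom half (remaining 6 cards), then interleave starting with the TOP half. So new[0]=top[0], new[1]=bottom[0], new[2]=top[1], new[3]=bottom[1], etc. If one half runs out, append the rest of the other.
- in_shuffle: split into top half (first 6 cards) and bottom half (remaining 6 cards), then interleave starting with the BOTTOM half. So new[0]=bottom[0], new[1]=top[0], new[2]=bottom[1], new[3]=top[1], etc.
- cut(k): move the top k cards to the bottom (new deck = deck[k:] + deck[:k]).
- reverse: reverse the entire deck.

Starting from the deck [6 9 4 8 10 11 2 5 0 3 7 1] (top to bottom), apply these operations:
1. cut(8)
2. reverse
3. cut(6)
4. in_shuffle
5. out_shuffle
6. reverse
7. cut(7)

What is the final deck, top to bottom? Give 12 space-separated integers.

Answer: 2 7 9 10 5 0 1 4 11 3 6 8

Derivation:
After op 1 (cut(8)): [0 3 7 1 6 9 4 8 10 11 2 5]
After op 2 (reverse): [5 2 11 10 8 4 9 6 1 7 3 0]
After op 3 (cut(6)): [9 6 1 7 3 0 5 2 11 10 8 4]
After op 4 (in_shuffle): [5 9 2 6 11 1 10 7 8 3 4 0]
After op 5 (out_shuffle): [5 10 9 7 2 8 6 3 11 4 1 0]
After op 6 (reverse): [0 1 4 11 3 6 8 2 7 9 10 5]
After op 7 (cut(7)): [2 7 9 10 5 0 1 4 11 3 6 8]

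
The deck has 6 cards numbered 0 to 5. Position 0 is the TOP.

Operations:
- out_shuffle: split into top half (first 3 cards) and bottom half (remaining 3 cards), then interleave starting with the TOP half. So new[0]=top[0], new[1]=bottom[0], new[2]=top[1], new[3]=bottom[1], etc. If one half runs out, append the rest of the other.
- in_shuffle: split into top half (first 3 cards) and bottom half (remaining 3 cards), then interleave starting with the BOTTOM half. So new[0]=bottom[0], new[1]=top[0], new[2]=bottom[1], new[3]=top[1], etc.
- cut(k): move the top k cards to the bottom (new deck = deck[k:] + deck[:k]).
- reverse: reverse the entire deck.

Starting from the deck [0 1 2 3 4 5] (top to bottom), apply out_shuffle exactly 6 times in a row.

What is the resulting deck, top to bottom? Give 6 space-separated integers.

Answer: 0 4 3 2 1 5

Derivation:
After op 1 (out_shuffle): [0 3 1 4 2 5]
After op 2 (out_shuffle): [0 4 3 2 1 5]
After op 3 (out_shuffle): [0 2 4 1 3 5]
After op 4 (out_shuffle): [0 1 2 3 4 5]
After op 5 (out_shuffle): [0 3 1 4 2 5]
After op 6 (out_shuffle): [0 4 3 2 1 5]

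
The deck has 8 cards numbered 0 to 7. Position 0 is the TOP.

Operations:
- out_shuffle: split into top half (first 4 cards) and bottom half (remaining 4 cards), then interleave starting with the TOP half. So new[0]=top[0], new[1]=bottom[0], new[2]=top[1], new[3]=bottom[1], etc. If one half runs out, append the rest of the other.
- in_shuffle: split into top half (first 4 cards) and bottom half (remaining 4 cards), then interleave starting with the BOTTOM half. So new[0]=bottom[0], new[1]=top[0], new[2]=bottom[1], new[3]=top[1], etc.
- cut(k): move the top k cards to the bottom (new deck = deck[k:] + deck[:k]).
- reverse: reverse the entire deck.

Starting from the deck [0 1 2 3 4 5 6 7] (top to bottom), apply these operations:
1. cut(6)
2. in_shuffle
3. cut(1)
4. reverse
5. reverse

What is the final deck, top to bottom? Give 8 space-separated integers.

After op 1 (cut(6)): [6 7 0 1 2 3 4 5]
After op 2 (in_shuffle): [2 6 3 7 4 0 5 1]
After op 3 (cut(1)): [6 3 7 4 0 5 1 2]
After op 4 (reverse): [2 1 5 0 4 7 3 6]
After op 5 (reverse): [6 3 7 4 0 5 1 2]

Answer: 6 3 7 4 0 5 1 2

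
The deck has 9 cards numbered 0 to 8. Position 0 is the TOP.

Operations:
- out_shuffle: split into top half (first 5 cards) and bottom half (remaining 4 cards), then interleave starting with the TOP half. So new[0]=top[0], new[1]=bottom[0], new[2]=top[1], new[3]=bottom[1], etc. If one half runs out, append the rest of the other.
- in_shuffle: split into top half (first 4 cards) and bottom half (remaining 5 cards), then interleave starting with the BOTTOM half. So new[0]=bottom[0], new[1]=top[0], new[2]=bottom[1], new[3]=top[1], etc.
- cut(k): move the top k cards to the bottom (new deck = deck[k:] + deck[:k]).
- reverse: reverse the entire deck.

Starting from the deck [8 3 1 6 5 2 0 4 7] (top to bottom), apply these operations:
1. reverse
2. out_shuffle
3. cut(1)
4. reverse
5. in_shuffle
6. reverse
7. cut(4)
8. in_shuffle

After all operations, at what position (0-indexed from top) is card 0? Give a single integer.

Answer: 5

Derivation:
After op 1 (reverse): [7 4 0 2 5 6 1 3 8]
After op 2 (out_shuffle): [7 6 4 1 0 3 2 8 5]
After op 3 (cut(1)): [6 4 1 0 3 2 8 5 7]
After op 4 (reverse): [7 5 8 2 3 0 1 4 6]
After op 5 (in_shuffle): [3 7 0 5 1 8 4 2 6]
After op 6 (reverse): [6 2 4 8 1 5 0 7 3]
After op 7 (cut(4)): [1 5 0 7 3 6 2 4 8]
After op 8 (in_shuffle): [3 1 6 5 2 0 4 7 8]
Card 0 is at position 5.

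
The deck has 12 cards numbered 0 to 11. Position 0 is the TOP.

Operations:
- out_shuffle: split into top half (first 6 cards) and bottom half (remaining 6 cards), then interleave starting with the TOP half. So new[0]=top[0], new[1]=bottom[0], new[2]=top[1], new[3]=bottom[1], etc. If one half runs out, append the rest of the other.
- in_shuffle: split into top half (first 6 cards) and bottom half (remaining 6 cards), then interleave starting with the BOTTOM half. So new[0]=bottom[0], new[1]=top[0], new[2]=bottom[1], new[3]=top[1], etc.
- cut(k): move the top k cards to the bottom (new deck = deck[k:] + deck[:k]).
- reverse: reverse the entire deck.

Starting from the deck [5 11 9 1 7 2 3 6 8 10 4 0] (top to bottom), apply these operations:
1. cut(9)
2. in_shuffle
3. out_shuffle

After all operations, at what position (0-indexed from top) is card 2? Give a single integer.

Answer: 8

Derivation:
After op 1 (cut(9)): [10 4 0 5 11 9 1 7 2 3 6 8]
After op 2 (in_shuffle): [1 10 7 4 2 0 3 5 6 11 8 9]
After op 3 (out_shuffle): [1 3 10 5 7 6 4 11 2 8 0 9]
Card 2 is at position 8.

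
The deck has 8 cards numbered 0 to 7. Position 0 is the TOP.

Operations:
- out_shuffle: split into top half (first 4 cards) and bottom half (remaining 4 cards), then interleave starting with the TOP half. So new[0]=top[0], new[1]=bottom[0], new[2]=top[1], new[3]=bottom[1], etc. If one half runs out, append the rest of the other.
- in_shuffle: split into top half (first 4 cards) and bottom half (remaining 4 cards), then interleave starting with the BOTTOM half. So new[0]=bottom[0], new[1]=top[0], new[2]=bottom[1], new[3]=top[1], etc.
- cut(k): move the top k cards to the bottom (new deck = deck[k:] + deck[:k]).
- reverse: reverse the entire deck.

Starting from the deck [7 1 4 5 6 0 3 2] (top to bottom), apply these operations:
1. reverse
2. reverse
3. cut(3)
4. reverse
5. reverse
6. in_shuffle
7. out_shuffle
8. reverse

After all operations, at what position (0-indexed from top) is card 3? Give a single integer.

Answer: 0

Derivation:
After op 1 (reverse): [2 3 0 6 5 4 1 7]
After op 2 (reverse): [7 1 4 5 6 0 3 2]
After op 3 (cut(3)): [5 6 0 3 2 7 1 4]
After op 4 (reverse): [4 1 7 2 3 0 6 5]
After op 5 (reverse): [5 6 0 3 2 7 1 4]
After op 6 (in_shuffle): [2 5 7 6 1 0 4 3]
After op 7 (out_shuffle): [2 1 5 0 7 4 6 3]
After op 8 (reverse): [3 6 4 7 0 5 1 2]
Card 3 is at position 0.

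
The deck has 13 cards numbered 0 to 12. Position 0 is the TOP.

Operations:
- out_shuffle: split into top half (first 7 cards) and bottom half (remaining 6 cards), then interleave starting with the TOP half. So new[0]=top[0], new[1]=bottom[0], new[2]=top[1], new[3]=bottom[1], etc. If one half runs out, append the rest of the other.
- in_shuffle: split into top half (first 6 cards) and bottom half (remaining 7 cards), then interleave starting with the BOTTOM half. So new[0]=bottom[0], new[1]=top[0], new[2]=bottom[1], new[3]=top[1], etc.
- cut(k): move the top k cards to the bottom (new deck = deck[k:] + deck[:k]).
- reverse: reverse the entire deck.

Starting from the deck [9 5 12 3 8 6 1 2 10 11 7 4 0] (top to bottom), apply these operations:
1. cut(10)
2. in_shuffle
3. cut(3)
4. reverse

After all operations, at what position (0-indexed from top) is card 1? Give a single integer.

Answer: 9

Derivation:
After op 1 (cut(10)): [7 4 0 9 5 12 3 8 6 1 2 10 11]
After op 2 (in_shuffle): [3 7 8 4 6 0 1 9 2 5 10 12 11]
After op 3 (cut(3)): [4 6 0 1 9 2 5 10 12 11 3 7 8]
After op 4 (reverse): [8 7 3 11 12 10 5 2 9 1 0 6 4]
Card 1 is at position 9.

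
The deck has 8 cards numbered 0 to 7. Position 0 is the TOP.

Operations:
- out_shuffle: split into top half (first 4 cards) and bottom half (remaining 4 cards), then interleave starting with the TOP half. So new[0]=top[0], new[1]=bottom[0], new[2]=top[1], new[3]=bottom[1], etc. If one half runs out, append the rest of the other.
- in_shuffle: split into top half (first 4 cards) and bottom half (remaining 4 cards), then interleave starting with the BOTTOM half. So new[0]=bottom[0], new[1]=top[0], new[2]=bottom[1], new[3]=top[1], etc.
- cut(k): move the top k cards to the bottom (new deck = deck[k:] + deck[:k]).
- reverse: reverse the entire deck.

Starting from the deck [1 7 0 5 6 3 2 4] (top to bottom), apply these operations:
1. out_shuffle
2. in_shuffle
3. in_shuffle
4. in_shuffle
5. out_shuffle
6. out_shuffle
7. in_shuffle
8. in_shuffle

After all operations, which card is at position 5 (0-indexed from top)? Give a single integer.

Answer: 0

Derivation:
After op 1 (out_shuffle): [1 6 7 3 0 2 5 4]
After op 2 (in_shuffle): [0 1 2 6 5 7 4 3]
After op 3 (in_shuffle): [5 0 7 1 4 2 3 6]
After op 4 (in_shuffle): [4 5 2 0 3 7 6 1]
After op 5 (out_shuffle): [4 3 5 7 2 6 0 1]
After op 6 (out_shuffle): [4 2 3 6 5 0 7 1]
After op 7 (in_shuffle): [5 4 0 2 7 3 1 6]
After op 8 (in_shuffle): [7 5 3 4 1 0 6 2]
Position 5: card 0.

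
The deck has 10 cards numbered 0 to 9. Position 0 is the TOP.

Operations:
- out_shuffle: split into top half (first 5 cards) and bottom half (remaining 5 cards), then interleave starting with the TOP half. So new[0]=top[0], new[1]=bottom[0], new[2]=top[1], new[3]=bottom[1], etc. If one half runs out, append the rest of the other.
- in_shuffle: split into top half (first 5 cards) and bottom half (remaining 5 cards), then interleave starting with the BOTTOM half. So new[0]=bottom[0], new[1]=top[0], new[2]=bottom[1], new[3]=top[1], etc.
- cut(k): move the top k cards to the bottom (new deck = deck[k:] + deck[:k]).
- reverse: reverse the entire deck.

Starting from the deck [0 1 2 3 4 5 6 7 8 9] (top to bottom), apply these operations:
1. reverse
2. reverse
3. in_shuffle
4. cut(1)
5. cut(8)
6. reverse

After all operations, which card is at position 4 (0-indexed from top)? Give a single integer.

After op 1 (reverse): [9 8 7 6 5 4 3 2 1 0]
After op 2 (reverse): [0 1 2 3 4 5 6 7 8 9]
After op 3 (in_shuffle): [5 0 6 1 7 2 8 3 9 4]
After op 4 (cut(1)): [0 6 1 7 2 8 3 9 4 5]
After op 5 (cut(8)): [4 5 0 6 1 7 2 8 3 9]
After op 6 (reverse): [9 3 8 2 7 1 6 0 5 4]
Position 4: card 7.

Answer: 7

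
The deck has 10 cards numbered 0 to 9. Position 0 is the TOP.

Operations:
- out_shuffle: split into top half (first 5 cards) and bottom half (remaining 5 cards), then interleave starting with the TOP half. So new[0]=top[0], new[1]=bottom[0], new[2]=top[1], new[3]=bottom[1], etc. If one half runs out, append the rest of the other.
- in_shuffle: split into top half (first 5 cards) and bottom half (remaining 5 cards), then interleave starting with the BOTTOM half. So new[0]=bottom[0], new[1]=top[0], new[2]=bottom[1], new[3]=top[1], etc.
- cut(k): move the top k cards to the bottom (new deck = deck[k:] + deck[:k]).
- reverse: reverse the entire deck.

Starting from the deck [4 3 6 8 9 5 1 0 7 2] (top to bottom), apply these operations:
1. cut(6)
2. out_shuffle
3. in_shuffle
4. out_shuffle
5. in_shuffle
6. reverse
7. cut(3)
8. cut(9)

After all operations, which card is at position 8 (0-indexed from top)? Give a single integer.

After op 1 (cut(6)): [1 0 7 2 4 3 6 8 9 5]
After op 2 (out_shuffle): [1 3 0 6 7 8 2 9 4 5]
After op 3 (in_shuffle): [8 1 2 3 9 0 4 6 5 7]
After op 4 (out_shuffle): [8 0 1 4 2 6 3 5 9 7]
After op 5 (in_shuffle): [6 8 3 0 5 1 9 4 7 2]
After op 6 (reverse): [2 7 4 9 1 5 0 3 8 6]
After op 7 (cut(3)): [9 1 5 0 3 8 6 2 7 4]
After op 8 (cut(9)): [4 9 1 5 0 3 8 6 2 7]
Position 8: card 2.

Answer: 2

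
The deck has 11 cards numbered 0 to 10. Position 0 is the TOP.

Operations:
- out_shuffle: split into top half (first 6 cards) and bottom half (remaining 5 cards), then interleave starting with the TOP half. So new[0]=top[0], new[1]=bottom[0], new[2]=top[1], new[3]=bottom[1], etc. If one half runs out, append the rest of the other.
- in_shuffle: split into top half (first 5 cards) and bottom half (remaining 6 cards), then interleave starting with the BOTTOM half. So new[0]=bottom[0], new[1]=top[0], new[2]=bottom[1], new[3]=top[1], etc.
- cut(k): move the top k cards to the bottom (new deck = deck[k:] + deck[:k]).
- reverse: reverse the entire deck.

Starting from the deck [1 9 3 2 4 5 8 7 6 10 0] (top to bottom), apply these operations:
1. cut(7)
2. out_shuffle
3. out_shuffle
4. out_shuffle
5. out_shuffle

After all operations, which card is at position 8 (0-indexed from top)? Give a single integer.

Answer: 3

Derivation:
After op 1 (cut(7)): [7 6 10 0 1 9 3 2 4 5 8]
After op 2 (out_shuffle): [7 3 6 2 10 4 0 5 1 8 9]
After op 3 (out_shuffle): [7 0 3 5 6 1 2 8 10 9 4]
After op 4 (out_shuffle): [7 2 0 8 3 10 5 9 6 4 1]
After op 5 (out_shuffle): [7 5 2 9 0 6 8 4 3 1 10]
Position 8: card 3.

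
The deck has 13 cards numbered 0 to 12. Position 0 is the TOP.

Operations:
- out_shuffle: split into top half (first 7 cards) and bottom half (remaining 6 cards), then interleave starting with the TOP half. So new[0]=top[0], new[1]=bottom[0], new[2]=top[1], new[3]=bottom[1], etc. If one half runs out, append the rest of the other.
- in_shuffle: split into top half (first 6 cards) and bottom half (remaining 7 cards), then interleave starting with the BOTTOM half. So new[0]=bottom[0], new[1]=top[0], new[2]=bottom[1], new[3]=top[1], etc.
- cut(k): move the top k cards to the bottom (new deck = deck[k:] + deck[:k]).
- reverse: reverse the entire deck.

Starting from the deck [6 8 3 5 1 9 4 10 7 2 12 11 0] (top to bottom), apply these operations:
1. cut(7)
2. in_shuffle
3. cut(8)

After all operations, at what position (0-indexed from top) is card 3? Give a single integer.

After op 1 (cut(7)): [10 7 2 12 11 0 6 8 3 5 1 9 4]
After op 2 (in_shuffle): [6 10 8 7 3 2 5 12 1 11 9 0 4]
After op 3 (cut(8)): [1 11 9 0 4 6 10 8 7 3 2 5 12]
Card 3 is at position 9.

Answer: 9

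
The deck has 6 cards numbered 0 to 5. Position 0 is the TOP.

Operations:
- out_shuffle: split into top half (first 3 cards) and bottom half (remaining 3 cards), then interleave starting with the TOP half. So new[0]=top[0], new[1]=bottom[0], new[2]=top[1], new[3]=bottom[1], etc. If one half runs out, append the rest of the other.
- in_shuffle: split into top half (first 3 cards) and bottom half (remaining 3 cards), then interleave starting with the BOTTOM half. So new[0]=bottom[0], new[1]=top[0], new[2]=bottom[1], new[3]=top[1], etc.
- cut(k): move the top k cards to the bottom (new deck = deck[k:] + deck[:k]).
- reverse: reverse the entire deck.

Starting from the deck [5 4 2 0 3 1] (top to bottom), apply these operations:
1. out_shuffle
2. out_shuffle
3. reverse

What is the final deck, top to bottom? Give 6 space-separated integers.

After op 1 (out_shuffle): [5 0 4 3 2 1]
After op 2 (out_shuffle): [5 3 0 2 4 1]
After op 3 (reverse): [1 4 2 0 3 5]

Answer: 1 4 2 0 3 5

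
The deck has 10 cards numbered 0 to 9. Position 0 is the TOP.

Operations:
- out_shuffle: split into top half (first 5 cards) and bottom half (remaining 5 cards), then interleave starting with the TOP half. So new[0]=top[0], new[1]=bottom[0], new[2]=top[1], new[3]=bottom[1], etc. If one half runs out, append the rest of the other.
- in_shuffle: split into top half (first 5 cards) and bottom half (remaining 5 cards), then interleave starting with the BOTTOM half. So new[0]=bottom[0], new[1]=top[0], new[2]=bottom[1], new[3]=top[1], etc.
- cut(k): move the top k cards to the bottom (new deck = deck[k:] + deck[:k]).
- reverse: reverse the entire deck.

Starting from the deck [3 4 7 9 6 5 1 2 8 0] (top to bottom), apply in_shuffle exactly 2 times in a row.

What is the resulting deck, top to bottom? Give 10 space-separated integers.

Answer: 7 5 8 3 9 1 0 4 6 2

Derivation:
After op 1 (in_shuffle): [5 3 1 4 2 7 8 9 0 6]
After op 2 (in_shuffle): [7 5 8 3 9 1 0 4 6 2]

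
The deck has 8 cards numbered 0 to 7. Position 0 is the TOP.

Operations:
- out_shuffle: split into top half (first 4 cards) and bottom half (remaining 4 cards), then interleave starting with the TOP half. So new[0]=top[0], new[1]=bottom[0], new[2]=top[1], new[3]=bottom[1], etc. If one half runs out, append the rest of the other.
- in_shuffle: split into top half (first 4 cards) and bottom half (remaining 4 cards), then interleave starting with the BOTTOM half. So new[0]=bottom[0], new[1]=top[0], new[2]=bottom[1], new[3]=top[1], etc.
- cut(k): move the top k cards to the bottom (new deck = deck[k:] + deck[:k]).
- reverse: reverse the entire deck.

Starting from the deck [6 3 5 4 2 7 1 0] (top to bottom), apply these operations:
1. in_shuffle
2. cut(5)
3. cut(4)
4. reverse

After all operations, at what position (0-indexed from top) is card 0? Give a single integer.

Answer: 2

Derivation:
After op 1 (in_shuffle): [2 6 7 3 1 5 0 4]
After op 2 (cut(5)): [5 0 4 2 6 7 3 1]
After op 3 (cut(4)): [6 7 3 1 5 0 4 2]
After op 4 (reverse): [2 4 0 5 1 3 7 6]
Card 0 is at position 2.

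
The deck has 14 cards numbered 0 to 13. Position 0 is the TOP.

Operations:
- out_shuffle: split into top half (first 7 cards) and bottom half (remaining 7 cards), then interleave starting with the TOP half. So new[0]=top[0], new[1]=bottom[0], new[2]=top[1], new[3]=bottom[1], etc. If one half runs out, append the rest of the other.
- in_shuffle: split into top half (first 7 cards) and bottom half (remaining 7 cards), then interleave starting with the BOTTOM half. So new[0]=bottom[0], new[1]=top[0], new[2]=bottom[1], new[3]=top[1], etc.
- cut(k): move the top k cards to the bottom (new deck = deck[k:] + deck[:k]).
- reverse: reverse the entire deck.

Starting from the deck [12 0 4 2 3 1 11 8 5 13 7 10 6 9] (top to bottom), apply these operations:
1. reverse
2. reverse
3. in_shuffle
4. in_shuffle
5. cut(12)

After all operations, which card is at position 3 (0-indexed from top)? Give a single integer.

Answer: 8

Derivation:
After op 1 (reverse): [9 6 10 7 13 5 8 11 1 3 2 4 0 12]
After op 2 (reverse): [12 0 4 2 3 1 11 8 5 13 7 10 6 9]
After op 3 (in_shuffle): [8 12 5 0 13 4 7 2 10 3 6 1 9 11]
After op 4 (in_shuffle): [2 8 10 12 3 5 6 0 1 13 9 4 11 7]
After op 5 (cut(12)): [11 7 2 8 10 12 3 5 6 0 1 13 9 4]
Position 3: card 8.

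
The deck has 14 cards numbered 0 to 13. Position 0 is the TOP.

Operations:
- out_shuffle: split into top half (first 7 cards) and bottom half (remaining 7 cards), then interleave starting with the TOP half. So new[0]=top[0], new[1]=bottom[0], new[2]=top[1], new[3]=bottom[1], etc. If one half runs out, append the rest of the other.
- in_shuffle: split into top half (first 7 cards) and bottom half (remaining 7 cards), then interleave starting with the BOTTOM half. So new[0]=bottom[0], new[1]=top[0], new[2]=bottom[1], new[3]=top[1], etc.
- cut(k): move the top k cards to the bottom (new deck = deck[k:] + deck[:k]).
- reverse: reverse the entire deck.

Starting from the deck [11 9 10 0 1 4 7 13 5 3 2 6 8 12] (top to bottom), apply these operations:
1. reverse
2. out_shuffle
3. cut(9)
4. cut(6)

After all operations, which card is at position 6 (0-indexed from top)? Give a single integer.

Answer: 0

Derivation:
After op 1 (reverse): [12 8 6 2 3 5 13 7 4 1 0 10 9 11]
After op 2 (out_shuffle): [12 7 8 4 6 1 2 0 3 10 5 9 13 11]
After op 3 (cut(9)): [10 5 9 13 11 12 7 8 4 6 1 2 0 3]
After op 4 (cut(6)): [7 8 4 6 1 2 0 3 10 5 9 13 11 12]
Position 6: card 0.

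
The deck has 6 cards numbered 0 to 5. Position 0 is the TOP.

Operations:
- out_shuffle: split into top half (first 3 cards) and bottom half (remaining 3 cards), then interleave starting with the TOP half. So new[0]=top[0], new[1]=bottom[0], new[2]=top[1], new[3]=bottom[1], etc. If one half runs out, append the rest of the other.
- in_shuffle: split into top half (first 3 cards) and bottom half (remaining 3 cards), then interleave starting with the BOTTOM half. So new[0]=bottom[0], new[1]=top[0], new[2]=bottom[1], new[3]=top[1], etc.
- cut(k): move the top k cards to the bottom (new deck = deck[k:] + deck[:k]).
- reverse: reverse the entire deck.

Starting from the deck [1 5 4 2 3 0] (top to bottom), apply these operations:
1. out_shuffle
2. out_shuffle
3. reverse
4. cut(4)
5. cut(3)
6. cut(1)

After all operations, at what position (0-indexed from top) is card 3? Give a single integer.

Answer: 2

Derivation:
After op 1 (out_shuffle): [1 2 5 3 4 0]
After op 2 (out_shuffle): [1 3 2 4 5 0]
After op 3 (reverse): [0 5 4 2 3 1]
After op 4 (cut(4)): [3 1 0 5 4 2]
After op 5 (cut(3)): [5 4 2 3 1 0]
After op 6 (cut(1)): [4 2 3 1 0 5]
Card 3 is at position 2.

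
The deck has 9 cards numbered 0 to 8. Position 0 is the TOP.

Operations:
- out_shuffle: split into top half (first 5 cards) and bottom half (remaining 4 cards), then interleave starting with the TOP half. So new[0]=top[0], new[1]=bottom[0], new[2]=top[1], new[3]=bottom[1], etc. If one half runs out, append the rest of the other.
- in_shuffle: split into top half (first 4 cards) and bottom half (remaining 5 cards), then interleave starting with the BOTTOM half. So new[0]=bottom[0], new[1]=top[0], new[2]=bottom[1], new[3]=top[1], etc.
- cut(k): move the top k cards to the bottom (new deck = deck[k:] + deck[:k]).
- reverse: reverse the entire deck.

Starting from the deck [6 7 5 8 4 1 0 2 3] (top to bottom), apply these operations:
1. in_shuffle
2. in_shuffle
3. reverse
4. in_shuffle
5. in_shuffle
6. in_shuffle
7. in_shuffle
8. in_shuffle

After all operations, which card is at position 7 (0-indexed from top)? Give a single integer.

Answer: 5

Derivation:
After op 1 (in_shuffle): [4 6 1 7 0 5 2 8 3]
After op 2 (in_shuffle): [0 4 5 6 2 1 8 7 3]
After op 3 (reverse): [3 7 8 1 2 6 5 4 0]
After op 4 (in_shuffle): [2 3 6 7 5 8 4 1 0]
After op 5 (in_shuffle): [5 2 8 3 4 6 1 7 0]
After op 6 (in_shuffle): [4 5 6 2 1 8 7 3 0]
After op 7 (in_shuffle): [1 4 8 5 7 6 3 2 0]
After op 8 (in_shuffle): [7 1 6 4 3 8 2 5 0]
Position 7: card 5.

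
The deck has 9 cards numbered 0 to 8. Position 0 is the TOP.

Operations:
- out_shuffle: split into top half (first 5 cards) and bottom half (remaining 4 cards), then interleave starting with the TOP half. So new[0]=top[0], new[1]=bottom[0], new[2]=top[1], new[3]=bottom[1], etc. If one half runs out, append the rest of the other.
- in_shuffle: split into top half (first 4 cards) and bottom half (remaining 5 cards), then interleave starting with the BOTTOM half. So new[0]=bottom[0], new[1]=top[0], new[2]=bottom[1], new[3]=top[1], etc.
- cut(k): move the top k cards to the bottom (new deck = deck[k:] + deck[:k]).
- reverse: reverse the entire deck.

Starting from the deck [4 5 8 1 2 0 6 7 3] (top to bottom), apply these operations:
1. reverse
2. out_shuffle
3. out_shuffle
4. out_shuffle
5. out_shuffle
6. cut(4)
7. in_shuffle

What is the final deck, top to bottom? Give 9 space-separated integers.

Answer: 1 5 3 6 2 8 4 7 0

Derivation:
After op 1 (reverse): [3 7 6 0 2 1 8 5 4]
After op 2 (out_shuffle): [3 1 7 8 6 5 0 4 2]
After op 3 (out_shuffle): [3 5 1 0 7 4 8 2 6]
After op 4 (out_shuffle): [3 4 5 8 1 2 0 6 7]
After op 5 (out_shuffle): [3 2 4 0 5 6 8 7 1]
After op 6 (cut(4)): [5 6 8 7 1 3 2 4 0]
After op 7 (in_shuffle): [1 5 3 6 2 8 4 7 0]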